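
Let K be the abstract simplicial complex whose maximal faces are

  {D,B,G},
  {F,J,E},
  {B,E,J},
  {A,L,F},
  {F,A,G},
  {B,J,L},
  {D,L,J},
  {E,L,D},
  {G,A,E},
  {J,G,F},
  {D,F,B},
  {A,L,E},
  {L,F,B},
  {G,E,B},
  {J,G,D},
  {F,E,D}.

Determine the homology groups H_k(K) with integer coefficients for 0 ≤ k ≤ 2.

Order the vertices as A < B < D < E < F < G < J < L. Listing each simplex with vertices in this order, K has dimension 2 with simplices:

  0-simplices (8): A, B, D, E, F, G, J, L
  1-simplices (24): AE, AF, AG, AL, BD, BE, BF, BG, BJ, BL, DE, DF, DG, DJ, DL, EF, EG, EJ, EL, FG, FJ, FL, GJ, JL
  2-simplices (16): AEG, AEL, AFG, AFL, BDF, BDG, BEG, BEJ, BFL, BJL, DEF, DEL, DGJ, DJL, EFJ, FGJ

Hence C_0 ≅ Z^8, C_1 ≅ Z^24, C_2 ≅ Z^16.

Boundary ∂_1: C_1 → C_0 maps an edge to its endpoints' difference, ∂[p,q] = q − p.
This gives a 8×24 integer matrix of rank 7; reducing to Smith normal form yields diagonal entries (1,1,1,1,1,1,1).

The boundary map ∂_2: C_2 → C_1 sends each 2-simplex [p,q,r] to [q,r] − [p,r] + [p,q]. For instance
  ∂AFL = FL − AL + AF,
  ∂AEG = EG − AG + AE.
This gives a 24×16 integer matrix of rank 15; reducing to Smith normal form yields diagonal entries (1,1,1,1,1,1,1,1,1,1,1,1,1,1,1).

Reading off H_k = ker ∂_k / im ∂_{k+1}:

  H_0: rank C_0 − rank ∂_1 = 8 − 7 = 1, and the invariant factors of ∂_1 are all 1, so H_0 = Z.
  H_1: rank ker ∂_1 − rank ∂_2 = (24 − 7) − 15 = 2, and the invariant factors of ∂_2 are all 1, so H_1 = Z^2.
  H_2: rank ker ∂_2 − rank ∂_3 = (16 − 15) − 0 = 1, and there is no ∂_3, so H_2 = Z.

(K is a triangulation of the torus T^2.)

H_0 = Z,  H_1 = Z^2,  H_2 = Z.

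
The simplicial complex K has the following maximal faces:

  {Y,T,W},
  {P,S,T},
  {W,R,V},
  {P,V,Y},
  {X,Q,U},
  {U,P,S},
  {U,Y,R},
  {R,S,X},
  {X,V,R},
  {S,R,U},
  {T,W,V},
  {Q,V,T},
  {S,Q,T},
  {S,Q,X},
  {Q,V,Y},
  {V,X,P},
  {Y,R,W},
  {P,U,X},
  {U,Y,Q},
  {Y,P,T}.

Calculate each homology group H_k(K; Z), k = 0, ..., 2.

Take the total order P < Q < R < S < T < U < V < W < X < Y on the vertex set. Then K (dimension 2) consists of the simplices:

  0-simplices (10): P, Q, R, S, T, U, V, W, X, Y
  1-simplices (30): PS, PT, PU, PV, PX, PY, QS, QT, QU, QV, QX, QY, RS, RU, RV, RW, RX, RY, ST, SU, SX, TV, TW, TY, UX, UY, VW, VX, VY, WY
  2-simplices (20): PST, PSU, PTY, PUX, PVX, PVY, QST, QSX, QTV, QUX, QUY, QVY, RSU, RSX, RUY, RVW, RVX, RWY, TVW, TWY

Hence C_0 ≅ Z^10, C_1 ≅ Z^30, C_2 ≅ Z^20.

∂_1: C_1 → C_0 is given by ∂[p,q] = [q] − [p].
The 10×30 boundary matrix has rank 9 and Smith normal form diag(1,1,1,1,1,1,1,1,1).

Boundary ∂_2: C_2 → C_1 acts by ∂[p,q,r] = [q,r] − [p,r] + [p,q]. For instance
  ∂PST = ST − PT + PS,
  ∂QVY = VY − QY + QV.
As a 30×20 matrix over Z this has rank 20, with invariant factors (1,1,1,1,1,1,1,1,1,1,1,1,1,1,1,1,1,1,1,2).

From H_k ≅ ker(∂_k) / im(∂_{k+1}) we obtain:

  H_0: rank C_0 − rank ∂_1 = 10 − 9 = 1, and the invariant factors of ∂_1 are all 1, so H_0 ≅ Z.
  H_1: rank ker ∂_1 − rank ∂_2 = (30 − 9) − 20 = 1, and ∂_2 has invariant factor 2 > 1, so H_1 ≅ Z ⊕ Z/2Z.
  H_2: rank ker ∂_2 − rank ∂_3 = (20 − 20) − 0 = 0, and there is no ∂_3, so H_2 ≅ 0.

As a check, the Euler characteristic is 10 − 30 + 20 = 0, which agrees with 1 − 1 + 0 = 0.
(K is a triangulation of the Klein bottle.)

H_0 ≅ Z,  H_1 ≅ Z ⊕ Z/2Z,  H_2 = 0.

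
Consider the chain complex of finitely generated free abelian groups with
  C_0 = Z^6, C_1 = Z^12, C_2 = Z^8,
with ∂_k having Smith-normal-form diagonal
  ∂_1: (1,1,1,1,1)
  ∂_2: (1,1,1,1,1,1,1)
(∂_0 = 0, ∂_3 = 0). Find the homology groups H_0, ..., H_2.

H_0 = Z,  H_1 = 0,  H_2 = Z.

H_0: b_0 = 6 − 0 − 5 = 1; torsion from ∂_1 factors > 1: none. So H_0 = Z.
H_1: b_1 = 12 − 5 − 7 = 0; torsion from ∂_2 factors > 1: none. So H_1 = 0.
H_2: b_2 = 8 − 7 − 0 = 1; torsion from ∂_3 factors > 1: none. So H_2 = Z.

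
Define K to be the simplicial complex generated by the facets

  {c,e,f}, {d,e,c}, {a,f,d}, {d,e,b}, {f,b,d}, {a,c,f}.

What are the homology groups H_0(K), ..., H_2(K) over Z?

H_0 ≅ Z,  H_1 ≅ Z,  H_2 = 0.

Take the total order a < b < c < d < e < f on the vertex set. Then K (dimension 2) consists of the simplices:

  0-simplices (6): a, b, c, d, e, f
  1-simplices (12): ac, ad, af, bd, be, bf, cd, ce, cf, de, df, ef
  2-simplices (6): acf, adf, bde, bdf, cde, cef

so the chain groups are C_0 ≅ Z^6, C_1 ≅ Z^12, C_2 ≅ Z^6.

Boundary ∂_1: C_1 → C_0 sends each edge [p,q] (with p < q) to q − p. For instance
  ∂ac = c − a.
As a 6×12 matrix over Z this has rank 5, with invariant factors (1,1,1,1,1).

The boundary map ∂_2: C_2 → C_1 sends each 2-simplex [p,q,r] to [q,r] − [p,r] + [p,q]. For instance
  ∂bdf = df − bf + bd,
  ∂bde = de − be + bd.
This gives a 12×6 integer matrix of rank 6; reducing to Smith normal form yields diagonal entries (1,1,1,1,1,1).

Now H_k = ker ∂_k / im ∂_{k+1}, so:

  H_0: rank C_0 − rank ∂_1 = 6 − 5 = 1, and the invariant factors of ∂_1 are all 1, so H_0 ≅ Z.
  H_1: rank ker ∂_1 − rank ∂_2 = (12 − 5) − 6 = 1, and the invariant factors of ∂_2 are all 1, so H_1 ≅ Z.
  H_2: rank ker ∂_2 − rank ∂_3 = (6 − 6) − 0 = 0, and there is no ∂_3, so H_2 ≅ 0.

As a check, the Euler characteristic is 6 − 12 + 6 = 0, which agrees with 1 − 1 + 0 = 0.
(K is a triangulation of the cylinder S^1 x I.)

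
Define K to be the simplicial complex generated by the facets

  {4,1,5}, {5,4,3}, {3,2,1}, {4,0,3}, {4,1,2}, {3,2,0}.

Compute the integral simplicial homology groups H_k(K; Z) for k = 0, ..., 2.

K has 6 vertices, 12 edges, 6 triangles.
rank ∂_0 = 0, rank ∂_1 = 5 ⇒ b_0 = 6 − 0 − 5 = 1; all invariant factors of ∂_1 are 1 so no torsion. So H_0 = Z.
rank ∂_1 = 5, rank ∂_2 = 6 ⇒ b_1 = 12 − 5 − 6 = 1; all invariant factors of ∂_2 are 1 so no torsion. So H_1 = Z.
rank ∂_2 = 6, rank ∂_3 = 0 ⇒ b_2 = 6 − 6 − 0 = 0. So H_2 = 0.

H_0 = Z,  H_1 = Z,  H_2 = 0.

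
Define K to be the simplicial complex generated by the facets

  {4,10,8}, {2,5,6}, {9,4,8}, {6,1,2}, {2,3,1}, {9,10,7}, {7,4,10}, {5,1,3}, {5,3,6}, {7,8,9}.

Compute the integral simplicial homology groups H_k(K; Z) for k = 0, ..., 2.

H_0 ≅ Z^2,  H_1 ≅ Z^2,  H_2 = 0.

Order the vertices as 1 < 2 < 3 < 4 < 5 < 6 < 7 < 8 < 9 < 10. Listing each simplex with vertices in this order, K has dimension 2 with simplices:

  0-simplices (10): [1], [2], [3], [4], [5], [6], [7], [8], [9], [10]
  1-simplices (20): [1,2], [1,3], [1,5], [1,6], [2,3], [2,5], [2,6], [3,5], [3,6], [4,7], [4,8], [4,9], [4,10], [5,6], [7,8], [7,9], [7,10], [8,9], [8,10], [9,10]
  2-simplices (10): [1,2,3], [1,2,6], [1,3,5], [2,5,6], [3,5,6], [4,7,10], [4,8,9], [4,8,10], [7,8,9], [7,9,10]

giving chain groups C_0 ≅ Z^10, C_1 ≅ Z^20, C_2 ≅ Z^10.

Boundary ∂_1: C_1 → C_0 maps an edge to its endpoints' difference, ∂[p,q] = q − p. For instance
  ∂[4,9] = [9] − [4].
The 10×20 boundary matrix has rank 8 and Smith normal form diag(1,1,1,1,1,1,1,1).

Boundary ∂_2: C_2 → C_1 maps a triangle to the signed sum of its edges. For instance
  ∂[4,7,10] = [7,10] − [4,10] + [4,7],
  ∂[4,8,9] = [8,9] − [4,9] + [4,8].
The resulting 20×10 matrix has rank 10, and its Smith normal form has invariant factors (1,1,1,1,1,1,1,1,1,1).

From H_k ≅ ker(∂_k) / im(∂_{k+1}) we obtain:

  H_0: rank C_0 − rank ∂_1 = 10 − 8 = 2, and the invariant factors of ∂_1 are all 1, so H_0 ≅ Z^2.
  H_1: rank ker ∂_1 − rank ∂_2 = (20 − 8) − 10 = 2, and the invariant factors of ∂_2 are all 1, so H_1 ≅ Z^2.
  H_2: rank ker ∂_2 − rank ∂_3 = (10 − 10) − 0 = 0, and there is no ∂_3, so H_2 ≅ 0.

(K is a triangulation of the disjoint union of the Möbius band and the Möbius band.)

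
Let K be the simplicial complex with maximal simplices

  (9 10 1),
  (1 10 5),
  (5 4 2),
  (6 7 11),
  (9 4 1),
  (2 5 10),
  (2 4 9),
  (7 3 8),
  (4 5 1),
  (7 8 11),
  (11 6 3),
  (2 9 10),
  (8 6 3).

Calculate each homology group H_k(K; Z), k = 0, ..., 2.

K has 11 vertices, 22 edges, 13 triangles.
rank ∂_0 = 0, rank ∂_1 = 9 ⇒ b_0 = 11 − 0 − 9 = 2; all invariant factors of ∂_1 are 1 so no torsion. So H_0 ≅ Z^2.
rank ∂_1 = 9, rank ∂_2 = 12 ⇒ b_1 = 22 − 9 − 12 = 1; all invariant factors of ∂_2 are 1 so no torsion. So H_1 ≅ Z.
rank ∂_2 = 12, rank ∂_3 = 0 ⇒ b_2 = 13 − 12 − 0 = 1. So H_2 ≅ Z.

H_0 = Z^2,  H_1 = Z,  H_2 = Z.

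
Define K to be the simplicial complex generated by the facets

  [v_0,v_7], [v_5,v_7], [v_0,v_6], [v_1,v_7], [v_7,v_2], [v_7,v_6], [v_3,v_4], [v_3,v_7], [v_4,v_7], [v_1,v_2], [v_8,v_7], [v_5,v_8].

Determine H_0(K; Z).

H_0 = Z.

K has 9 vertices, 12 edges.
rank ∂_0 = 0, rank ∂_1 = 8 ⇒ b_0 = 9 − 0 − 8 = 1; all invariant factors of ∂_1 are 1 so no torsion. So H_0 = Z.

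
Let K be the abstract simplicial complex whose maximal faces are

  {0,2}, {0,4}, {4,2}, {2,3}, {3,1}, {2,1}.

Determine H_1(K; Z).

Order the vertices as 0 < 1 < 2 < 3 < 4. Listing each simplex with vertices in this order, K has dimension 1 with simplices:

  0-simplices (5): [0], [1], [2], [3], [4]
  1-simplices (6): [0,2], [0,4], [1,2], [1,3], [2,3], [2,4]

giving chain groups C_0 ≅ Z^5, C_1 ≅ Z^6.

The boundary map ∂_1: C_1 → C_0 sends each edge [p,q] (with p < q) to q − p.
The 5×6 boundary matrix has rank 4 and Smith normal form diag(1,1,1,1).

Reading off H_k = ker ∂_k / im ∂_{k+1}:

  H_1: rank ker ∂_1 − rank ∂_2 = (6 − 4) − 0 = 2, and there is no ∂_2, so H_1 ≅ Z^2.

(K is a triangulation of a wedge of 2 circles.)

H_1 ≅ Z^2.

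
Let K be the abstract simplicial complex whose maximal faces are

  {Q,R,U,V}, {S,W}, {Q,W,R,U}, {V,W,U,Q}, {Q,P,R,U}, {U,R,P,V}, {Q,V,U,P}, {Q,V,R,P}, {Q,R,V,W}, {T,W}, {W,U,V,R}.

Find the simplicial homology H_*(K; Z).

H_0 = Z,  H_1 = 0,  H_2 = 0,  H_3 = Z^2.

K has 8 vertices, 16 edges, 16 triangles, 9 3-simplices.
rank ∂_0 = 0, rank ∂_1 = 7 ⇒ b_0 = 8 − 0 − 7 = 1; all invariant factors of ∂_1 are 1 so no torsion. So H_0 ≅ Z.
rank ∂_1 = 7, rank ∂_2 = 9 ⇒ b_1 = 16 − 7 − 9 = 0; all invariant factors of ∂_2 are 1 so no torsion. So H_1 ≅ 0.
rank ∂_2 = 9, rank ∂_3 = 7 ⇒ b_2 = 16 − 9 − 7 = 0; all invariant factors of ∂_3 are 1 so no torsion. So H_2 ≅ 0.
rank ∂_3 = 7, rank ∂_4 = 0 ⇒ b_3 = 9 − 7 − 0 = 2. So H_3 ≅ Z^2.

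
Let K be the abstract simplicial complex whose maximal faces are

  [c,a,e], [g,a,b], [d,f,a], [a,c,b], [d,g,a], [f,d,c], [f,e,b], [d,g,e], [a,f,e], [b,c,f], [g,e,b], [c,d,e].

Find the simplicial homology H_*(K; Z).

Order the vertices as a < b < c < d < e < f < g. Listing each simplex with vertices in this order, K has dimension 2 with simplices:

  0-simplices (7): a, b, c, d, e, f, g
  1-simplices (18): ab, ac, ad, ae, af, ag, bc, be, bf, bg, cd, ce, cf, de, df, dg, ef, eg
  2-simplices (12): abc, abg, ace, adf, adg, aef, bcf, bef, beg, cde, cdf, deg

Hence C_0 ≅ Z^7, C_1 ≅ Z^18, C_2 ≅ Z^12.

Boundary ∂_1: C_1 → C_0 sends each edge [p,q] (with p < q) to q − p. For instance
  ∂cd = d − c.
This gives a 7×18 integer matrix of rank 6; reducing to Smith normal form yields diagonal entries (1,1,1,1,1,1).

∂_2: C_2 → C_1 acts by ∂[p,q,r] = [q,r] − [p,r] + [p,q]. For instance
  ∂adf = df − af + ad,
  ∂adg = dg − ag + ad.
The 18×12 boundary matrix has rank 12 and Smith normal form diag(1,1,1,1,1,1,1,1,1,1,1,2).

Computing H_k = (kernel of ∂_k) / (image of ∂_{k+1}):

  H_0: rank C_0 − rank ∂_1 = 7 − 6 = 1, and the invariant factors of ∂_1 are all 1, so H_0 = Z.
  H_1: rank ker ∂_1 − rank ∂_2 = (18 − 6) − 12 = 0, and ∂_2 has invariant factor 2 > 1, so H_1 = Z/2.
  H_2: rank ker ∂_2 − rank ∂_3 = (12 − 12) − 0 = 0, and there is no ∂_3, so H_2 = 0.

H_0 ≅ Z,  H_1 ≅ Z/2,  H_2 = 0.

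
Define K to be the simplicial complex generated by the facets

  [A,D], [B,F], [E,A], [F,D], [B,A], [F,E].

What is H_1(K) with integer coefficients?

Take the total order A < B < D < E < F on the vertex set. Then K (dimension 1) consists of the simplices:

  0-simplices (5): A, B, D, E, F
  1-simplices (6): AB, AD, AE, BF, DF, EF

giving chain groups C_0 ≅ Z^5, C_1 ≅ Z^6.

The boundary map ∂_1: C_1 → C_0 maps an edge to its endpoints' difference, ∂[p,q] = q − p.
The resulting 5×6 matrix has rank 4, and its Smith normal form has invariant factors (1,1,1,1).

Reading off H_k = ker ∂_k / im ∂_{k+1}:

  H_1: rank ker ∂_1 − rank ∂_2 = (6 − 4) − 0 = 2, and there is no ∂_2, so H_1 ≅ Z^2.

H_1 ≅ Z^2.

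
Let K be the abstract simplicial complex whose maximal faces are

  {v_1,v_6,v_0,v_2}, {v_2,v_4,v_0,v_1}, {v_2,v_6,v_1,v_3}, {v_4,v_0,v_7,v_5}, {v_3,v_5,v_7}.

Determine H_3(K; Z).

H_3 = 0.

K has 8 vertices, 19 edges, 15 triangles, 4 3-simplices.
rank ∂_3 = 4, rank ∂_4 = 0 ⇒ b_3 = 4 − 4 − 0 = 0. So H_3 ≅ 0.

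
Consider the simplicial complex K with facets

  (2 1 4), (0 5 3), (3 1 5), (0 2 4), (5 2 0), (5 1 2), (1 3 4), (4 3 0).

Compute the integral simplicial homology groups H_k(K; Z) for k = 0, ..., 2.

Fix the vertex order 0 < 1 < 2 < 3 < 4 < 5 and write every simplex with vertices in increasing order. Then dim K = 2 and the simplices of K are:

  0-simplices (6): [0], [1], [2], [3], [4], [5]
  1-simplices (12): [0,2], [0,3], [0,4], [0,5], [1,2], [1,3], [1,4], [1,5], [2,4], [2,5], [3,4], [3,5]
  2-simplices (8): [0,2,4], [0,2,5], [0,3,4], [0,3,5], [1,2,4], [1,2,5], [1,3,4], [1,3,5]

Hence C_0 ≅ Z^6, C_1 ≅ Z^12, C_2 ≅ Z^8.

Boundary ∂_1: C_1 → C_0 maps an edge to its endpoints' difference, ∂[p,q] = q − p. For instance
  ∂[3,4] = [4] − [3].
The 6×12 boundary matrix has rank 5 and Smith normal form diag(1,1,1,1,1).

The boundary map ∂_2: C_2 → C_1 maps a triangle to the signed sum of its edges. For instance
  ∂[1,3,5] = [3,5] − [1,5] + [1,3],
  ∂[1,2,4] = [2,4] − [1,4] + [1,2].
As a 12×8 matrix over Z this has rank 7, with invariant factors (1,1,1,1,1,1,1).

Now H_k = ker ∂_k / im ∂_{k+1}, so:

  H_0: rank C_0 − rank ∂_1 = 6 − 5 = 1, and the invariant factors of ∂_1 are all 1, so H_0 = Z.
  H_1: rank ker ∂_1 − rank ∂_2 = (12 − 5) − 7 = 0, and the invariant factors of ∂_2 are all 1, so H_1 = 0.
  H_2: rank ker ∂_2 − rank ∂_3 = (8 − 7) − 0 = 1, and there is no ∂_3, so H_2 = Z.

H_0 = Z,  H_1 = 0,  H_2 = Z.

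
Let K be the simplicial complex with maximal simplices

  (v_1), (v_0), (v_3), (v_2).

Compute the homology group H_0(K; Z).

H_0 ≅ Z^4.

Take the total order v_0 < v_1 < v_2 < v_3 on the vertex set. Then K (dimension 0) consists of the simplices:

  0-simplices (4): [v_0], [v_1], [v_2], [v_3]

Hence C_0 ≅ Z^4.

Reading off H_k = ker ∂_k / im ∂_{k+1}:

  H_0: rank C_0 − rank ∂_1 = 4 − 0 = 4, and there is no ∂_1, so H_0 ≅ Z^4.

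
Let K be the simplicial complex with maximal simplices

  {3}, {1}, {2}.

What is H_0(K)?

Order the vertices as 1 < 2 < 3. Listing each simplex with vertices in this order, K has dimension 0 with simplices:

  0-simplices (3): [1], [2], [3]

Hence C_0 ≅ Z^3.

From H_k ≅ ker(∂_k) / im(∂_{k+1}) we obtain:

  H_0: rank C_0 − rank ∂_1 = 3 − 0 = 3, and there is no ∂_1, so H_0 ≅ Z^3.

H_0 = Z^3.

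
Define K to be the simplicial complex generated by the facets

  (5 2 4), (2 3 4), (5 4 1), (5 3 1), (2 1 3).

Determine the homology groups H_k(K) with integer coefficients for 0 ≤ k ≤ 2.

H_0 = Z,  H_1 = Z,  H_2 = 0.

Fix the vertex order 1 < 2 < 3 < 4 < 5 and write every simplex with vertices in increasing order. Then dim K = 2 and the simplices of K are:

  0-simplices (5): [1], [2], [3], [4], [5]
  1-simplices (10): [1,2], [1,3], [1,4], [1,5], [2,3], [2,4], [2,5], [3,4], [3,5], [4,5]
  2-simplices (5): [1,2,3], [1,3,5], [1,4,5], [2,3,4], [2,4,5]

so the chain groups are C_0 ≅ Z^5, C_1 ≅ Z^10, C_2 ≅ Z^5.

The boundary map ∂_1: C_1 → C_0 is given by ∂[p,q] = [q] − [p].
The resulting 5×10 matrix has rank 4, and its Smith normal form has invariant factors (1,1,1,1).

Boundary ∂_2: C_2 → C_1 acts by ∂[p,q,r] = [q,r] − [p,r] + [p,q]. For instance
  ∂[1,2,3] = [2,3] − [1,3] + [1,2],
  ∂[2,4,5] = [4,5] − [2,5] + [2,4].
The 10×5 boundary matrix has rank 5 and Smith normal form diag(1,1,1,1,1).

Computing H_k = (kernel of ∂_k) / (image of ∂_{k+1}):

  H_0: rank C_0 − rank ∂_1 = 5 − 4 = 1, and the invariant factors of ∂_1 are all 1, so H_0 ≅ Z.
  H_1: rank ker ∂_1 − rank ∂_2 = (10 − 4) − 5 = 1, and the invariant factors of ∂_2 are all 1, so H_1 ≅ Z.
  H_2: rank ker ∂_2 − rank ∂_3 = (5 − 5) − 0 = 0, and there is no ∂_3, so H_2 ≅ 0.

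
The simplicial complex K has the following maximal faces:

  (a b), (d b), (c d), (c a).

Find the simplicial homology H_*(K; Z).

Take the total order a < b < c < d on the vertex set. Then K (dimension 1) consists of the simplices:

  0-simplices (4): a, b, c, d
  1-simplices (4): ab, ac, bd, cd

giving chain groups C_0 ≅ Z^4, C_1 ≅ Z^4.

The boundary map ∂_1: C_1 → C_0 sends each edge [p,q] (with p < q) to q − p.
This gives a 4×4 integer matrix of rank 3; reducing to Smith normal form yields diagonal entries (1,1,1).

From H_k ≅ ker(∂_k) / im(∂_{k+1}) we obtain:

  H_0: rank C_0 − rank ∂_1 = 4 − 3 = 1, and the invariant factors of ∂_1 are all 1, so H_0 ≅ Z.
  H_1: rank ker ∂_1 − rank ∂_2 = (4 − 3) − 0 = 1, and there is no ∂_2, so H_1 ≅ Z.

H_0 = Z,  H_1 = Z.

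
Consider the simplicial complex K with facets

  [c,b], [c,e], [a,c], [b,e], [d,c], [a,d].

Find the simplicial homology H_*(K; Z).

H_0 = Z,  H_1 = Z^2.

We work with the vertex ordering a < b < c < d < e. The simplices of K, each written with vertices in increasing order, are:

  0-simplices (5): a, b, c, d, e
  1-simplices (6): ac, ad, bc, be, cd, ce

giving chain groups C_0 ≅ Z^5, C_1 ≅ Z^6.

∂_1: C_1 → C_0 maps an edge to its endpoints' difference, ∂[p,q] = q − p. For instance
  ∂cd = d − c.
As a 5×6 matrix over Z this has rank 4, with invariant factors (1,1,1,1).

Reading off H_k = ker ∂_k / im ∂_{k+1}:

  H_0: rank C_0 − rank ∂_1 = 5 − 4 = 1, and the invariant factors of ∂_1 are all 1, so H_0 ≅ Z.
  H_1: rank ker ∂_1 − rank ∂_2 = (6 − 4) − 0 = 2, and there is no ∂_2, so H_1 ≅ Z^2.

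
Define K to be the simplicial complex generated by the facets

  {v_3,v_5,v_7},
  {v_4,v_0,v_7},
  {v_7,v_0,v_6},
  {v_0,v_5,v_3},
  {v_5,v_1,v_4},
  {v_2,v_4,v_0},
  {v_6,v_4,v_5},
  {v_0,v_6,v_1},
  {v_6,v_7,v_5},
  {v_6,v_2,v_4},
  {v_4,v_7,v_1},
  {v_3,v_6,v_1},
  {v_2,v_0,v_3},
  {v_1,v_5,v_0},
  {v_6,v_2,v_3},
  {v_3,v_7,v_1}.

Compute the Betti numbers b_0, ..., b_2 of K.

b_0 = 1, b_1 = 2, b_2 = 1.

We work with the vertex ordering v_0 < v_1 < v_2 < v_3 < v_4 < v_5 < v_6 < v_7. The simplices of K, each written with vertices in increasing order, are:

  0-simplices (8): [v_0], [v_1], [v_2], [v_3], [v_4], [v_5], [v_6], [v_7]
  1-simplices (24): (24 of them)
  2-simplices (16): (16 of them)

giving chain groups C_0 ≅ Z^8, C_1 ≅ Z^24, C_2 ≅ Z^16.

∂_1: C_1 → C_0 is given by ∂[p,q] = [q] − [p].
As a 8×24 matrix over Z this has rank 7, with invariant factors (1,1,1,1,1,1,1).

∂_2: C_2 → C_1 maps a triangle to the signed sum of its edges. For instance
  ∂[v_1,v_3,v_6] = [v_3,v_6] − [v_1,v_6] + [v_1,v_3],
  ∂[v_2,v_4,v_6] = [v_4,v_6] − [v_2,v_6] + [v_2,v_4].
The 24×16 boundary matrix has rank 15 and Smith normal form diag(1,1,1,1,1,1,1,1,1,1,1,1,1,1,1).

Computing H_k = (kernel of ∂_k) / (image of ∂_{k+1}):

  H_0: rank C_0 − rank ∂_1 = 8 − 7 = 1, and the invariant factors of ∂_1 are all 1, so H_0 ≅ Z.
  H_1: rank ker ∂_1 − rank ∂_2 = (24 − 7) − 15 = 2, and the invariant factors of ∂_2 are all 1, so H_1 ≅ Z^2.
  H_2: rank ker ∂_2 − rank ∂_3 = (16 − 15) − 0 = 1, and there is no ∂_3, so H_2 ≅ Z.

(K is a triangulation of the torus T^2.)

Hence the Betti numbers are b_0 = 1, b_1 = 2, b_2 = 1.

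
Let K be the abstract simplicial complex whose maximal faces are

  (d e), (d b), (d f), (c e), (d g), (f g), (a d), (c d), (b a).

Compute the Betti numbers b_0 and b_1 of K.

b_0 = 1, b_1 = 3.

Fix the vertex order a < b < c < d < e < f < g and write every simplex with vertices in increasing order. Then dim K = 1 and the simplices of K are:

  0-simplices (7): a, b, c, d, e, f, g
  1-simplices (9): ab, ad, bd, cd, ce, de, df, dg, fg

giving chain groups C_0 ≅ Z^7, C_1 ≅ Z^9.

∂_1: C_1 → C_0 sends each edge [p,q] (with p < q) to q − p.
The 7×9 boundary matrix has rank 6 and Smith normal form diag(1,1,1,1,1,1).

Reading off H_k = ker ∂_k / im ∂_{k+1}:

  H_0: rank C_0 − rank ∂_1 = 7 − 6 = 1, and the invariant factors of ∂_1 are all 1, so H_0 ≅ Z.
  H_1: rank ker ∂_1 − rank ∂_2 = (9 − 6) − 0 = 3, and there is no ∂_2, so H_1 ≅ Z^3.

As a check, the Euler characteristic is 7 − 9 = -2, which agrees with 1 − 3 = -2.
(K is a triangulation of a wedge of 3 circles.)

Hence the Betti numbers are b_0 = 1, b_1 = 3.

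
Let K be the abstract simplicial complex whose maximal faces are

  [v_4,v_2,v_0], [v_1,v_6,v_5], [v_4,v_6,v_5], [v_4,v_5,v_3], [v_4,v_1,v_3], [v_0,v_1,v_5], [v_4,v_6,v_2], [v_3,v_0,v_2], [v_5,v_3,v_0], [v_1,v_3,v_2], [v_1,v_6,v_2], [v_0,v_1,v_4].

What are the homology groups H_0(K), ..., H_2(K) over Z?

H_0 ≅ Z,  H_1 ≅ Z/2,  H_2 = 0.

Fix the vertex order v_0 < v_1 < v_2 < v_3 < v_4 < v_5 < v_6 and write every simplex with vertices in increasing order. Then dim K = 2 and the simplices of K are:

  0-simplices (7): [v_0], [v_1], [v_2], [v_3], [v_4], [v_5], [v_6]
  1-simplices (18): (18 of them)
  2-simplices (12): (12 of them)

giving chain groups C_0 ≅ Z^7, C_1 ≅ Z^18, C_2 ≅ Z^12.

The boundary map ∂_1: C_1 → C_0 sends each edge [p,q] (with p < q) to q − p. For instance
  ∂[v_1,v_2] = [v_2] − [v_1].
The resulting 7×18 matrix has rank 6, and its Smith normal form has invariant factors (1,1,1,1,1,1).

Boundary ∂_2: C_2 → C_1 sends each 2-simplex [p,q,r] to [q,r] − [p,r] + [p,q]. For instance
  ∂[v_1,v_2,v_6] = [v_2,v_6] − [v_1,v_6] + [v_1,v_2],
  ∂[v_1,v_3,v_4] = [v_3,v_4] − [v_1,v_4] + [v_1,v_3].
This gives a 18×12 integer matrix of rank 12; reducing to Smith normal form yields diagonal entries (1,1,1,1,1,1,1,1,1,1,1,2).

From H_k ≅ ker(∂_k) / im(∂_{k+1}) we obtain:

  H_0: rank C_0 − rank ∂_1 = 7 − 6 = 1, and the invariant factors of ∂_1 are all 1, so H_0 ≅ Z.
  H_1: rank ker ∂_1 − rank ∂_2 = (18 − 6) − 12 = 0, and ∂_2 has invariant factor 2 > 1, so H_1 ≅ Z/2.
  H_2: rank ker ∂_2 − rank ∂_3 = (12 − 12) − 0 = 0, and there is no ∂_3, so H_2 ≅ 0.

As a check, the Euler characteristic is 7 − 18 + 12 = 1, which agrees with 1 − 0 + 0 = 1.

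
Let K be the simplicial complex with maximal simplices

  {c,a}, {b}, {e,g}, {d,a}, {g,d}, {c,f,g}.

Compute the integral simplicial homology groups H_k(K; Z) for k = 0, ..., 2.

H_0 ≅ Z^2,  H_1 ≅ Z,  H_2 = 0.

Order the vertices as a < b < c < d < e < f < g. Listing each simplex with vertices in this order, K has dimension 2 with simplices:

  0-simplices (7): a, b, c, d, e, f, g
  1-simplices (7): ac, ad, cf, cg, dg, eg, fg
  2-simplices (1): cfg

so the chain groups are C_0 ≅ Z^7, C_1 ≅ Z^7, C_2 ≅ Z^1.

∂_1: C_1 → C_0 maps an edge to its endpoints' difference, ∂[p,q] = q − p. For instance
  ∂cf = f − c.
The resulting 7×7 matrix has rank 5, and its Smith normal form has invariant factors (1,1,1,1,1).

The boundary map ∂_2: C_2 → C_1 maps a triangle to the signed sum of its edges. For instance
  ∂cfg = fg − cg + cf.
The 7×1 boundary matrix has rank 1 and Smith normal form diag(1).

Now H_k = ker ∂_k / im ∂_{k+1}, so:

  H_0: rank C_0 − rank ∂_1 = 7 − 5 = 2, and the invariant factors of ∂_1 are all 1, so H_0 ≅ Z^2.
  H_1: rank ker ∂_1 − rank ∂_2 = (7 − 5) − 1 = 1, and the invariant factors of ∂_2 are all 1, so H_1 ≅ Z.
  H_2: rank ker ∂_2 − rank ∂_3 = (1 − 1) − 0 = 0, and there is no ∂_3, so H_2 ≅ 0.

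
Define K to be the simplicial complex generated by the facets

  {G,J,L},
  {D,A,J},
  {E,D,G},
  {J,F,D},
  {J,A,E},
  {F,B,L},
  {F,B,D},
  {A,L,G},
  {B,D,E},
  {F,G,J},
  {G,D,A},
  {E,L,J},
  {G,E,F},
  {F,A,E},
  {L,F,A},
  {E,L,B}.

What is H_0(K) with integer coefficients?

H_0 = Z.

We work with the vertex ordering A < B < D < E < F < G < J < L. The simplices of K, each written with vertices in increasing order, are:

  0-simplices (8): A, B, D, E, F, G, J, L
  1-simplices (24): AD, AE, AF, AG, AJ, AL, BD, BE, BF, BL, DE, DF, DG, DJ, EF, EG, EJ, EL, FG, FJ, FL, GJ, GL, JL
  2-simplices (16): ADG, ADJ, AEF, AEJ, AFL, AGL, BDE, BDF, BEL, BFL, DEG, DFJ, EFG, EJL, FGJ, GJL

Hence C_0 ≅ Z^8, C_1 ≅ Z^24, C_2 ≅ Z^16.

Boundary ∂_1: C_1 → C_0 sends each edge [p,q] (with p < q) to q − p.
The 8×24 boundary matrix has rank 7 and Smith normal form diag(1,1,1,1,1,1,1).

Boundary ∂_2: C_2 → C_1 acts by ∂[p,q,r] = [q,r] − [p,r] + [p,q]. For instance
  ∂AGL = GL − AL + AG,
  ∂BFL = FL − BL + BF.
As a 24×16 matrix over Z this has rank 15, with invariant factors (1,1,1,1,1,1,1,1,1,1,1,1,1,1,1).

From H_k ≅ ker(∂_k) / im(∂_{k+1}) we obtain:

  H_0: rank C_0 − rank ∂_1 = 8 − 7 = 1, and the invariant factors of ∂_1 are all 1, so H_0 ≅ Z.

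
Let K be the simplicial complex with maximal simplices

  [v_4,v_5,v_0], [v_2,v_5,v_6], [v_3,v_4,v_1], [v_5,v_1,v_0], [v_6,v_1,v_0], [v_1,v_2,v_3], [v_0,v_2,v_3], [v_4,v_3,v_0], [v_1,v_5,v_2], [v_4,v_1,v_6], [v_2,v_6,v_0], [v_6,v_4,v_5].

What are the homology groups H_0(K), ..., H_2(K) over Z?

Fix the vertex order v_0 < v_1 < v_2 < v_3 < v_4 < v_5 < v_6 and write every simplex with vertices in increasing order. Then dim K = 2 and the simplices of K are:

  0-simplices (7): [v_0], [v_1], [v_2], [v_3], [v_4], [v_5], [v_6]
  1-simplices (18): (18 of them)
  2-simplices (12): (12 of them)

so the chain groups are C_0 ≅ Z^7, C_1 ≅ Z^18, C_2 ≅ Z^12.

The boundary map ∂_1: C_1 → C_0 maps an edge to its endpoints' difference, ∂[p,q] = q − p. For instance
  ∂[v_4,v_5] = [v_5] − [v_4].
The 7×18 boundary matrix has rank 6 and Smith normal form diag(1,1,1,1,1,1).

Boundary ∂_2: C_2 → C_1 sends each 2-simplex [p,q,r] to [q,r] − [p,r] + [p,q]. For instance
  ∂[v_1,v_2,v_5] = [v_2,v_5] − [v_1,v_5] + [v_1,v_2],
  ∂[v_0,v_4,v_5] = [v_4,v_5] − [v_0,v_5] + [v_0,v_4].
This gives a 18×12 integer matrix of rank 12; reducing to Smith normal form yields diagonal entries (1,1,1,1,1,1,1,1,1,1,1,2).

Now H_k = ker ∂_k / im ∂_{k+1}, so:

  H_0: rank C_0 − rank ∂_1 = 7 − 6 = 1, and the invariant factors of ∂_1 are all 1, so H_0 = Z.
  H_1: rank ker ∂_1 − rank ∂_2 = (18 − 6) − 12 = 0, and ∂_2 has invariant factor 2 > 1, so H_1 = Z/2.
  H_2: rank ker ∂_2 − rank ∂_3 = (12 − 12) − 0 = 0, and there is no ∂_3, so H_2 = 0.

As a check, the Euler characteristic is 7 − 18 + 12 = 1, which agrees with 1 − 0 + 0 = 1.
(K is a triangulation of the real projective plane RP^2.)

H_0 ≅ Z,  H_1 ≅ Z/2,  H_2 = 0.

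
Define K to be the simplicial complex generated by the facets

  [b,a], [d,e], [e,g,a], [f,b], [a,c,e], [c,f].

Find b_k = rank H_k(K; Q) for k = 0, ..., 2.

K has 7 vertices, 9 edges, 2 triangles.
rank ∂_0 = 0, rank ∂_1 = 6 ⇒ b_0 = 7 − 0 − 6 = 1; all invariant factors of ∂_1 are 1 so no torsion. So H_0 = Z.
rank ∂_1 = 6, rank ∂_2 = 2 ⇒ b_1 = 9 − 6 − 2 = 1; all invariant factors of ∂_2 are 1 so no torsion. So H_1 = Z.
rank ∂_2 = 2, rank ∂_3 = 0 ⇒ b_2 = 2 − 2 − 0 = 0. So H_2 = 0.

b_0 = 1, b_1 = 1, b_2 = 0.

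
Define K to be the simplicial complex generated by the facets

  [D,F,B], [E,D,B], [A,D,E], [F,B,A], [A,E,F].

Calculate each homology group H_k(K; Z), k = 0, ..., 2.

H_0 ≅ Z,  H_1 ≅ Z,  H_2 = 0.

Take the total order A < B < D < E < F on the vertex set. Then K (dimension 2) consists of the simplices:

  0-simplices (5): A, B, D, E, F
  1-simplices (10): AB, AD, AE, AF, BD, BE, BF, DE, DF, EF
  2-simplices (5): ABF, ADE, AEF, BDE, BDF

giving chain groups C_0 ≅ Z^5, C_1 ≅ Z^10, C_2 ≅ Z^5.

Boundary ∂_1: C_1 → C_0 sends each edge [p,q] (with p < q) to q − p. For instance
  ∂AB = B − A.
The 5×10 boundary matrix has rank 4 and Smith normal form diag(1,1,1,1).

∂_2: C_2 → C_1 acts by ∂[p,q,r] = [q,r] − [p,r] + [p,q]. For instance
  ∂ADE = DE − AE + AD,
  ∂AEF = EF − AF + AE.
The resulting 10×5 matrix has rank 5, and its Smith normal form has invariant factors (1,1,1,1,1).

Computing H_k = (kernel of ∂_k) / (image of ∂_{k+1}):

  H_0: rank C_0 − rank ∂_1 = 5 − 4 = 1, and the invariant factors of ∂_1 are all 1, so H_0 ≅ Z.
  H_1: rank ker ∂_1 − rank ∂_2 = (10 − 4) − 5 = 1, and the invariant factors of ∂_2 are all 1, so H_1 ≅ Z.
  H_2: rank ker ∂_2 − rank ∂_3 = (5 − 5) − 0 = 0, and there is no ∂_3, so H_2 ≅ 0.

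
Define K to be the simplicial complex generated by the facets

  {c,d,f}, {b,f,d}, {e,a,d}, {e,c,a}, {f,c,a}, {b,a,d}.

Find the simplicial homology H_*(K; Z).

Order the vertices as a < b < c < d < e < f. Listing each simplex with vertices in this order, K has dimension 2 with simplices:

  0-simplices (6): a, b, c, d, e, f
  1-simplices (12): ab, ac, ad, ae, af, bd, bf, cd, ce, cf, de, df
  2-simplices (6): abd, ace, acf, ade, bdf, cdf

giving chain groups C_0 ≅ Z^6, C_1 ≅ Z^12, C_2 ≅ Z^6.

∂_1: C_1 → C_0 sends each edge [p,q] (with p < q) to q − p.
The 6×12 boundary matrix has rank 5 and Smith normal form diag(1,1,1,1,1).

Boundary ∂_2: C_2 → C_1 maps a triangle to the signed sum of its edges. For instance
  ∂acf = cf − af + ac,
  ∂cdf = df − cf + cd.
As a 12×6 matrix over Z this has rank 6, with invariant factors (1,1,1,1,1,1).

Reading off H_k = ker ∂_k / im ∂_{k+1}:

  H_0: rank C_0 − rank ∂_1 = 6 − 5 = 1, and the invariant factors of ∂_1 are all 1, so H_0 = Z.
  H_1: rank ker ∂_1 − rank ∂_2 = (12 − 5) − 6 = 1, and the invariant factors of ∂_2 are all 1, so H_1 = Z.
  H_2: rank ker ∂_2 − rank ∂_3 = (6 − 6) − 0 = 0, and there is no ∂_3, so H_2 = 0.

(K is a triangulation of the cylinder S^1 x I.)

H_0 = Z,  H_1 = Z,  H_2 = 0.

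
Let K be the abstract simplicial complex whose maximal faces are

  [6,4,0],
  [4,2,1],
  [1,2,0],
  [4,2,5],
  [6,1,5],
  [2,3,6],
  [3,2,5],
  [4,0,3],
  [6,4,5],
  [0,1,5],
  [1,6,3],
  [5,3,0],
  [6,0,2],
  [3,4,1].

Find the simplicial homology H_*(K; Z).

H_0 ≅ Z,  H_1 ≅ Z^2,  H_2 ≅ Z.

Order the vertices as 0 < 1 < 2 < 3 < 4 < 5 < 6. Listing each simplex with vertices in this order, K has dimension 2 with simplices:

  0-simplices (7): [0], [1], [2], [3], [4], [5], [6]
  1-simplices (21): [0,1], [0,2], [0,3], [0,4], [0,5], [0,6], [1,2], [1,3], [1,4], [1,5], [1,6], [2,3], [2,4], [2,5], [2,6], [3,4], [3,5], [3,6], [4,5], [4,6], [5,6]
  2-simplices (14): [0,1,2], [0,1,5], [0,2,6], [0,3,4], [0,3,5], [0,4,6], [1,2,4], [1,3,4], [1,3,6], [1,5,6], [2,3,5], [2,3,6], [2,4,5], [4,5,6]

giving chain groups C_0 ≅ Z^7, C_1 ≅ Z^21, C_2 ≅ Z^14.

The boundary map ∂_1: C_1 → C_0 sends each edge [p,q] (with p < q) to q − p.
The 7×21 boundary matrix has rank 6 and Smith normal form diag(1,1,1,1,1,1).

The boundary map ∂_2: C_2 → C_1 sends each 2-simplex [p,q,r] to [q,r] − [p,r] + [p,q]. For instance
  ∂[4,5,6] = [5,6] − [4,6] + [4,5],
  ∂[0,4,6] = [4,6] − [0,6] + [0,4].
This gives a 21×14 integer matrix of rank 13; reducing to Smith normal form yields diagonal entries (1,1,1,1,1,1,1,1,1,1,1,1,1).

Computing H_k = (kernel of ∂_k) / (image of ∂_{k+1}):

  H_0: rank C_0 − rank ∂_1 = 7 − 6 = 1, and the invariant factors of ∂_1 are all 1, so H_0 = Z.
  H_1: rank ker ∂_1 − rank ∂_2 = (21 − 6) − 13 = 2, and the invariant factors of ∂_2 are all 1, so H_1 = Z^2.
  H_2: rank ker ∂_2 − rank ∂_3 = (14 − 13) − 0 = 1, and there is no ∂_3, so H_2 = Z.

(K is a triangulation of the torus T^2.)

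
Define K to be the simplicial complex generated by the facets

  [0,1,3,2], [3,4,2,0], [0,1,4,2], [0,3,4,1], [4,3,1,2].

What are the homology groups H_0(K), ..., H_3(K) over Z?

K has 5 vertices, 10 edges, 10 triangles, 5 3-simplices.
rank ∂_0 = 0, rank ∂_1 = 4 ⇒ b_0 = 5 − 0 − 4 = 1; all invariant factors of ∂_1 are 1 so no torsion. So H_0 = Z.
rank ∂_1 = 4, rank ∂_2 = 6 ⇒ b_1 = 10 − 4 − 6 = 0; all invariant factors of ∂_2 are 1 so no torsion. So H_1 = 0.
rank ∂_2 = 6, rank ∂_3 = 4 ⇒ b_2 = 10 − 6 − 4 = 0; all invariant factors of ∂_3 are 1 so no torsion. So H_2 = 0.
rank ∂_3 = 4, rank ∂_4 = 0 ⇒ b_3 = 5 − 4 − 0 = 1. So H_3 = Z.

H_0 = Z,  H_1 = 0,  H_2 = 0,  H_3 = Z.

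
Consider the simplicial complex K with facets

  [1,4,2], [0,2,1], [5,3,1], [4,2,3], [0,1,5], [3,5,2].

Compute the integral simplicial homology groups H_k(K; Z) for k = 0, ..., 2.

H_0 = Z,  H_1 = Z,  H_2 = 0.

K has 6 vertices, 12 edges, 6 triangles.
rank ∂_0 = 0, rank ∂_1 = 5 ⇒ b_0 = 6 − 0 − 5 = 1; all invariant factors of ∂_1 are 1 so no torsion. So H_0 = Z.
rank ∂_1 = 5, rank ∂_2 = 6 ⇒ b_1 = 12 − 5 − 6 = 1; all invariant factors of ∂_2 are 1 so no torsion. So H_1 = Z.
rank ∂_2 = 6, rank ∂_3 = 0 ⇒ b_2 = 6 − 6 − 0 = 0. So H_2 = 0.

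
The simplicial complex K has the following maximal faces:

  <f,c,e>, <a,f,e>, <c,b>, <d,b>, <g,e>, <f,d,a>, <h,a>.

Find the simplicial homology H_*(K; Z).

Take the total order a < b < c < d < e < f < g < h on the vertex set. Then K (dimension 2) consists of the simplices:

  0-simplices (8): a, b, c, d, e, f, g, h
  1-simplices (11): ad, ae, af, ah, bc, bd, ce, cf, df, ef, eg
  2-simplices (3): adf, aef, cef

Hence C_0 ≅ Z^8, C_1 ≅ Z^11, C_2 ≅ Z^3.

The boundary map ∂_1: C_1 → C_0 sends each edge [p,q] (with p < q) to q − p. For instance
  ∂ae = e − a.
As a 8×11 matrix over Z this has rank 7, with invariant factors (1,1,1,1,1,1,1).

∂_2: C_2 → C_1 maps a triangle to the signed sum of its edges. For instance
  ∂aef = ef − af + ae,
  ∂adf = df − af + ad.
The resulting 11×3 matrix has rank 3, and its Smith normal form has invariant factors (1,1,1).

Reading off H_k = ker ∂_k / im ∂_{k+1}:

  H_0: rank C_0 − rank ∂_1 = 8 − 7 = 1, and the invariant factors of ∂_1 are all 1, so H_0 = Z.
  H_1: rank ker ∂_1 − rank ∂_2 = (11 − 7) − 3 = 1, and the invariant factors of ∂_2 are all 1, so H_1 = Z.
  H_2: rank ker ∂_2 − rank ∂_3 = (3 − 3) − 0 = 0, and there is no ∂_3, so H_2 = 0.

H_0 = Z,  H_1 = Z,  H_2 = 0.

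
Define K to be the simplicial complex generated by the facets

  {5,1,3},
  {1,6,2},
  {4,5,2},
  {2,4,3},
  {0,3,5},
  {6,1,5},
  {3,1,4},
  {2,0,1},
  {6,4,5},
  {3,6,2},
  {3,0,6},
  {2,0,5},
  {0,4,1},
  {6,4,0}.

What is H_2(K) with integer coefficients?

Take the total order 0 < 1 < 2 < 3 < 4 < 5 < 6 on the vertex set. Then K (dimension 2) consists of the simplices:

  0-simplices (7): [0], [1], [2], [3], [4], [5], [6]
  1-simplices (21): [0,1], [0,2], [0,3], [0,4], [0,5], [0,6], [1,2], [1,3], [1,4], [1,5], [1,6], [2,3], [2,4], [2,5], [2,6], [3,4], [3,5], [3,6], [4,5], [4,6], [5,6]
  2-simplices (14): [0,1,2], [0,1,4], [0,2,5], [0,3,5], [0,3,6], [0,4,6], [1,2,6], [1,3,4], [1,3,5], [1,5,6], [2,3,4], [2,3,6], [2,4,5], [4,5,6]

Hence C_0 ≅ Z^7, C_1 ≅ Z^21, C_2 ≅ Z^14.

Boundary ∂_1: C_1 → C_0 maps an edge to its endpoints' difference, ∂[p,q] = q − p. For instance
  ∂[2,6] = [6] − [2].
As a 7×21 matrix over Z this has rank 6, with invariant factors (1,1,1,1,1,1).

Boundary ∂_2: C_2 → C_1 acts by ∂[p,q,r] = [q,r] − [p,r] + [p,q]. For instance
  ∂[1,3,5] = [3,5] − [1,5] + [1,3],
  ∂[0,4,6] = [4,6] − [0,6] + [0,4].
The 21×14 boundary matrix has rank 13 and Smith normal form diag(1,1,1,1,1,1,1,1,1,1,1,1,1).

Now H_k = ker ∂_k / im ∂_{k+1}, so:

  H_2: rank ker ∂_2 − rank ∂_3 = (14 − 13) − 0 = 1, and there is no ∂_3, so H_2 ≅ Z.

H_2 ≅ Z.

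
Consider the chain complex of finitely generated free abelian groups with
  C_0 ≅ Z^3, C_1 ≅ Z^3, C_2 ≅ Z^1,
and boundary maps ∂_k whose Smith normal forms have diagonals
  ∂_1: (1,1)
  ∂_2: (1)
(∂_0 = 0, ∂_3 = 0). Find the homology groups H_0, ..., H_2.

H_0 ≅ Z,  H_1 = 0,  H_2 = 0.

H_0: b_0 = 3 − 0 − 2 = 1; torsion from ∂_1 factors > 1: none. So H_0 ≅ Z.
H_1: b_1 = 3 − 2 − 1 = 0; torsion from ∂_2 factors > 1: none. So H_1 ≅ 0.
H_2: b_2 = 1 − 1 − 0 = 0; torsion from ∂_3 factors > 1: none. So H_2 ≅ 0.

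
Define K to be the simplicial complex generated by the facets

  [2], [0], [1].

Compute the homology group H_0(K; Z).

Take the total order 0 < 1 < 2 on the vertex set. Then K (dimension 0) consists of the simplices:

  0-simplices (3): [0], [1], [2]

giving chain groups C_0 ≅ Z^3.

Computing H_k = (kernel of ∂_k) / (image of ∂_{k+1}):

  H_0: rank C_0 − rank ∂_1 = 3 − 0 = 3, and there is no ∂_1, so H_0 = Z^3.

(K is a triangulation of a set of 3 points.)

H_0 ≅ Z^3.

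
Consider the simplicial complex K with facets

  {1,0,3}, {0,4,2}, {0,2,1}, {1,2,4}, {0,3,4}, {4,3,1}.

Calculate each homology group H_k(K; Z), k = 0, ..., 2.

H_0 = Z,  H_1 = 0,  H_2 = Z.

We work with the vertex ordering 0 < 1 < 2 < 3 < 4. The simplices of K, each written with vertices in increasing order, are:

  0-simplices (5): [0], [1], [2], [3], [4]
  1-simplices (9): [0,1], [0,2], [0,3], [0,4], [1,2], [1,3], [1,4], [2,4], [3,4]
  2-simplices (6): [0,1,2], [0,1,3], [0,2,4], [0,3,4], [1,2,4], [1,3,4]

so the chain groups are C_0 ≅ Z^5, C_1 ≅ Z^9, C_2 ≅ Z^6.

∂_1: C_1 → C_0 maps an edge to its endpoints' difference, ∂[p,q] = q − p. For instance
  ∂[0,1] = [1] − [0].
The 5×9 boundary matrix has rank 4 and Smith normal form diag(1,1,1,1).

The boundary map ∂_2: C_2 → C_1 acts by ∂[p,q,r] = [q,r] − [p,r] + [p,q]. For instance
  ∂[1,2,4] = [2,4] − [1,4] + [1,2],
  ∂[0,1,3] = [1,3] − [0,3] + [0,1].
As a 9×6 matrix over Z this has rank 5, with invariant factors (1,1,1,1,1).

Now H_k = ker ∂_k / im ∂_{k+1}, so:

  H_0: rank C_0 − rank ∂_1 = 5 − 4 = 1, and the invariant factors of ∂_1 are all 1, so H_0 ≅ Z.
  H_1: rank ker ∂_1 − rank ∂_2 = (9 − 4) − 5 = 0, and the invariant factors of ∂_2 are all 1, so H_1 ≅ 0.
  H_2: rank ker ∂_2 − rank ∂_3 = (6 − 5) − 0 = 1, and there is no ∂_3, so H_2 ≅ Z.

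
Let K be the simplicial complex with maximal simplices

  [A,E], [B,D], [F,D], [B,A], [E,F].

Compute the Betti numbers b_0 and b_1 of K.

b_0 = 1, b_1 = 1.

K has 5 vertices, 5 edges.
rank ∂_0 = 0, rank ∂_1 = 4 ⇒ b_0 = 5 − 0 − 4 = 1; all invariant factors of ∂_1 are 1 so no torsion. So H_0 ≅ Z.
rank ∂_1 = 4, rank ∂_2 = 0 ⇒ b_1 = 5 − 4 − 0 = 1. So H_1 ≅ Z.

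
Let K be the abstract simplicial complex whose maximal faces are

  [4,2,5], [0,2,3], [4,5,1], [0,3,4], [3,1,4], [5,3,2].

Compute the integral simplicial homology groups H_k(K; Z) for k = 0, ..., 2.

We work with the vertex ordering 0 < 1 < 2 < 3 < 4 < 5. The simplices of K, each written with vertices in increasing order, are:

  0-simplices (6): [0], [1], [2], [3], [4], [5]
  1-simplices (12): [0,2], [0,3], [0,4], [1,3], [1,4], [1,5], [2,3], [2,4], [2,5], [3,4], [3,5], [4,5]
  2-simplices (6): [0,2,3], [0,3,4], [1,3,4], [1,4,5], [2,3,5], [2,4,5]

so the chain groups are C_0 ≅ Z^6, C_1 ≅ Z^12, C_2 ≅ Z^6.

The boundary map ∂_1: C_1 → C_0 sends each edge [p,q] (with p < q) to q − p. For instance
  ∂[4,5] = [5] − [4].
The 6×12 boundary matrix has rank 5 and Smith normal form diag(1,1,1,1,1).

The boundary map ∂_2: C_2 → C_1 sends each 2-simplex [p,q,r] to [q,r] − [p,r] + [p,q]. For instance
  ∂[2,4,5] = [4,5] − [2,5] + [2,4],
  ∂[0,3,4] = [3,4] − [0,4] + [0,3].
The resulting 12×6 matrix has rank 6, and its Smith normal form has invariant factors (1,1,1,1,1,1).

Computing H_k = (kernel of ∂_k) / (image of ∂_{k+1}):

  H_0: rank C_0 − rank ∂_1 = 6 − 5 = 1, and the invariant factors of ∂_1 are all 1, so H_0 = Z.
  H_1: rank ker ∂_1 − rank ∂_2 = (12 − 5) − 6 = 1, and the invariant factors of ∂_2 are all 1, so H_1 = Z.
  H_2: rank ker ∂_2 − rank ∂_3 = (6 − 6) − 0 = 0, and there is no ∂_3, so H_2 = 0.

As a check, the Euler characteristic is 6 − 12 + 6 = 0, which agrees with 1 − 1 + 0 = 0.

H_0 = Z,  H_1 = Z,  H_2 = 0.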